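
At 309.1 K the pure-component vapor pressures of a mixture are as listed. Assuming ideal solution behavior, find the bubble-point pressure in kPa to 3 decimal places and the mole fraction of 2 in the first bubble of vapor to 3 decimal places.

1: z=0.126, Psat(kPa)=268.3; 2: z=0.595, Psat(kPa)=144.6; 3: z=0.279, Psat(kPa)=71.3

Pbub = 139.736 kPa, y_2 = 0.616

At the bubble point ψ → 0, so ΣzᵢKᵢ = 1 with Kᵢ = Pᵢˢᵃᵗ/P ⇒ P = ΣzᵢPᵢˢᵃᵗ.
P = 0.126·268.3 + 0.595·144.6 + 0.279·71.3 = 139.736 kPa
yᵢ = zᵢPᵢˢᵃᵗ/P ⇒ y_2 = 0.595·144.6/139.736 = 0.616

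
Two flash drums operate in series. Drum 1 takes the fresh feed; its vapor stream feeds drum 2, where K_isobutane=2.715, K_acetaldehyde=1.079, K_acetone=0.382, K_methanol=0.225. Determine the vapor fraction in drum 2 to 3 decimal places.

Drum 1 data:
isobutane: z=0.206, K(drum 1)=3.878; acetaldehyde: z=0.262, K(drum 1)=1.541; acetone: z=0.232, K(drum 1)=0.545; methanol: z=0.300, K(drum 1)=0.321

Drum 1:
Let ψ₁ = V/F and solve Σ zᵢ(Kᵢ−1)/(1+ψ₁(Kᵢ−1)) = 0.
Check two-phase: ΣzᵢKᵢ = 1.425 > 1 and Σzᵢ/Kᵢ = 1.583 > 1, so g(0) = 0.425 > 0 and g(1) = -0.583 < 0.
Iterate (Newton) starting at ψ₁ = 0.34:
  ψ₁ = 0.340: g = 0.0297, g' = -0.792 → ψ₁ = 0.377
  ψ₁ = 0.377: g = 0.0005, g' = -0.765 → ψ₁ = 0.378
Converged at ψ₁ = 0.378.
Drum-1 compositions:
  isobutane: x = 0.099, y = 0.383
  acetaldehyde: x = 0.218, y = 0.335
  acetone: x = 0.280, y = 0.153
  methanol: x = 0.404, y = 0.130
Drum-2 feed = drum-1 vapor: z₂ = (0.3825, 0.3352, 0.1527, 0.1296).
Drum 2:
Newton iteration, ψ₂⁰ = 0.68:
  ψ₂ = 0.680: g = -0.0471, g' = -0.763 → ψ₂ = 0.618
  ψ₂ = 0.618: g = -0.0019, g' = -0.707 → ψ₂ = 0.616
Converged at ψ₂ = 0.616.
  isobutane: x = 0.186, y = 0.505
  acetaldehyde: x = 0.320, y = 0.345
  acetone: x = 0.246, y = 0.094
  methanol: x = 0.248, y = 0.056

V/F (drum 2) = 0.616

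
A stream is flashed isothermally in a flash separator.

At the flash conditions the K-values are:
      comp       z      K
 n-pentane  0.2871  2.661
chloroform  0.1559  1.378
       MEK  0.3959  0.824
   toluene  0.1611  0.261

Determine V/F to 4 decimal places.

Material balance + equilibrium reduce to Σ zᵢ(Kᵢ−1)/(1+V/F(Kᵢ−1)) = 0.
Feasibility: ΣzᵢKᵢ = 1.3471, Σzᵢ/Kᵢ = 1.3187 — both > 1, two phases present.
Newton–Raphson from V/F = 0.49:
  V/F = 0.4900: g = 0.04973, g' = -0.4875 → V/F = 0.5920
  V/F = 0.5920: g = -0.00084, g' = -0.5096 → V/F = 0.5904
Converged at V/F = 0.5904.

V/F = 0.5904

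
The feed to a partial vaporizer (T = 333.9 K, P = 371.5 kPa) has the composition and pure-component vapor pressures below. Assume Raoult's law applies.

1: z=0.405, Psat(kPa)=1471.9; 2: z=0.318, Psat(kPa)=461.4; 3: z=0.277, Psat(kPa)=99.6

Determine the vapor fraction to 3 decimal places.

ψ = 0.739

Raoult's law: Kᵢ = Pᵢˢᵃᵗ/P = Pᵢˢᵃᵗ/371.5.
  K_1 = 1471.9/371.5 = 3.96205, K_2 = 461.4/371.5 = 1.24199, K_3 = 99.6/371.5 = 0.26810
Material balance + equilibrium reduce to Σ zᵢ(Kᵢ−1)/(1+ψ(Kᵢ−1)) = 0.
Feasibility: ΣzᵢKᵢ = 2.074, Σzᵢ/Kᵢ = 1.391 — both > 1, two phases present.
Newton iteration, ψ⁰ = 0.5:
  ψ = 0.500: g = 0.2324, g' = -0.961 → ψ = 0.742
  ψ = 0.742: g = -0.0031, g' = -1.071 → ψ = 0.739
Converged at ψ = 0.739.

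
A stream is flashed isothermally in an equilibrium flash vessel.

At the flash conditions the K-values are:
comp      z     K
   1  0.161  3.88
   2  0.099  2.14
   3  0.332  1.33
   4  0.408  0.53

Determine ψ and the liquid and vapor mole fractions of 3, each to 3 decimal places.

ψ = 0.748, x_3 = 0.266, y_3 = 0.354

Material balance + equilibrium reduce to Σ zᵢ(Kᵢ−1)/(1+ψ(Kᵢ−1)) = 0.
Feasibility: ΣzᵢKᵢ = 1.494, Σzᵢ/Kᵢ = 1.107 — both > 1, two phases present.
Newton–Raphson from ψ = 0.69:
  ψ = 0.690: g = 0.0238, g' = -0.411 → ψ = 0.748
Converged at ψ = 0.748.
Compositions from xᵢ = zᵢ/(1+ψ(Kᵢ−1)), yᵢ = Kᵢxᵢ:
  1: x = 0.051, y = 0.198
  2: x = 0.053, y = 0.114
  3: x = 0.266, y = 0.354
  4: x = 0.629, y = 0.334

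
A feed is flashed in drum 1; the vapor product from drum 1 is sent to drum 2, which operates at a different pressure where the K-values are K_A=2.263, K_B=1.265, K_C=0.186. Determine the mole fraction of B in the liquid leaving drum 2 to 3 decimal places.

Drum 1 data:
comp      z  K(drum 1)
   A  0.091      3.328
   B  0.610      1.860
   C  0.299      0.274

Drum 1:
Iterate (Newton) starting at ψ₁ = 0.64:
  ψ₁ = 0.640: g = 0.0180, g' = -0.817 → ψ₁ = 0.662
Converged at ψ₁ = 0.662.
Drum-1 compositions:
  A: x = 0.036, y = 0.119
  B: x = 0.389, y = 0.723
  C: x = 0.575, y = 0.158
Drum-2 feed = drum-1 vapor: z₂ = (0.1192, 0.7231, 0.1577).
Drum 2:
Let ψ₂ = V/F and solve Σ zᵢ(Kᵢ−1)/(1+ψ₂(Kᵢ−1)) = 0.
g(0) = ΣzᵢKᵢ − 1 = 0.214 and g(1) = 1 − Σzᵢ/Kᵢ = -0.472, so a root lies in (0, 1).
Newton–Raphson from ψ₂ = 0.5:
  ψ₂ = 0.500: g = 0.0451, g' = -0.408 → ψ₂ = 0.610
  ψ₂ = 0.610: g = -0.0051, g' = -0.511 → ψ₂ = 0.600
Converged at ψ₂ = 0.600.
  A: x = 0.068, y = 0.153
  B: x = 0.624, y = 0.789
  C: x = 0.308, y = 0.057

x_B (drum 2) = 0.624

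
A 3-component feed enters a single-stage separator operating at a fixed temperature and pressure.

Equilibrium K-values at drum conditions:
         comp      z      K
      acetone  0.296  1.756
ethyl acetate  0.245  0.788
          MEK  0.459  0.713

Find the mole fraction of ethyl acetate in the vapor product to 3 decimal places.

y_ethyl acetate = 0.202

Newton–Raphson from ψ = 0.32:
  ψ = 0.320: g = -0.0206, g' = -0.168 → ψ = 0.198
  ψ = 0.198: g = 0.0008, g' = -0.183 → ψ = 0.202
Converged at ψ = 0.202.
Compositions from xᵢ = zᵢ/(1+ψ(Kᵢ−1)), yᵢ = Kᵢxᵢ:
  acetone: x = 0.257, y = 0.451
  ethyl acetate: x = 0.256, y = 0.202
  MEK: x = 0.487, y = 0.347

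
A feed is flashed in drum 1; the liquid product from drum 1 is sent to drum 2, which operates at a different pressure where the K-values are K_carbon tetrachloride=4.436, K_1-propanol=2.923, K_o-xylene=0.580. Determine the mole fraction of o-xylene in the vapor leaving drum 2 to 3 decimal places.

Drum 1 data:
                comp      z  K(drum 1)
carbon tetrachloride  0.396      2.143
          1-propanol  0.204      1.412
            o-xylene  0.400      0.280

Drum 1:
Let ψ₁ = V/F and solve Σ zᵢ(Kᵢ−1)/(1+ψ₁(Kᵢ−1)) = 0.
Check two-phase: ΣzᵢKᵢ = 1.249 > 1 and Σzᵢ/Kᵢ = 1.758 > 1, so g(0) = 0.249 > 0 and g(1) = -0.758 < 0.
Newton iteration, ψ₁⁰ = 0.5:
  ψ₁ = 0.500: g = -0.0923, g' = -0.740 → ψ₁ = 0.375
  ψ₁ = 0.375: g = -0.0050, g' = -0.669 → ψ₁ = 0.368
Converged at ψ₁ = 0.368.
Drum-1 compositions:
  carbon tetrachloride: x = 0.279, y = 0.598
  1-propanol: x = 0.177, y = 0.250
  o-xylene: x = 0.544, y = 0.152
Drum-2 feed = drum-1 liquid: z₂ = (0.2788, 0.1772, 0.5440).
Drum 2:
Material balance + equilibrium reduce to Σ zᵢ(Kᵢ−1)/(1+ψ₂(Kᵢ−1)) = 0.
Feasibility: ΣzᵢKᵢ = 2.070, Σzᵢ/Kᵢ = 1.061 — both > 1, two phases present.
Iterate (Newton) starting at ψ₂ = 0.55:
  ψ₂ = 0.550: g = 0.2000, g' = -0.711 → ψ₂ = 0.831
  ψ₂ = 0.831: g = 0.0285, g' = -0.545 → ψ₂ = 0.884
Converged at ψ₂ = 0.884.
  carbon tetrachloride: x = 0.069, y = 0.306
  1-propanol: x = 0.066, y = 0.192
  o-xylene: x = 0.865, y = 0.502

y_o-xylene (drum 2) = 0.502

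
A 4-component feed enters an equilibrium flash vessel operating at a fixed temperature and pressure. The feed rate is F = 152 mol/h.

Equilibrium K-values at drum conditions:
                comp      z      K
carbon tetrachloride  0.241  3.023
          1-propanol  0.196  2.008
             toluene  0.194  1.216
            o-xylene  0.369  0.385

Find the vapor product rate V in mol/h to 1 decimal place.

Rachford–Rice: g(V/F) = Σ zᵢ(Kᵢ−1)/(1+V/F(Kᵢ−1)) = 0.
g(0) = ΣzᵢKᵢ − 1 = 0.500 and g(1) = 1 − Σzᵢ/Kᵢ = -0.295, so a root lies in (0, 1).
Iterate (Newton) starting at V/F = 0.57:
  V/F = 0.570: g = 0.0398, g' = -0.631 → V/F = 0.633
  V/F = 0.633: g = -0.0004, g' = -0.645 → V/F = 0.632
Converged at V/F = 0.632.
Then V = V/F·F = 0.6325·152 = 96.1 mol/h and L = F − V = 55.9 mol/h.

V = 96.1 mol/h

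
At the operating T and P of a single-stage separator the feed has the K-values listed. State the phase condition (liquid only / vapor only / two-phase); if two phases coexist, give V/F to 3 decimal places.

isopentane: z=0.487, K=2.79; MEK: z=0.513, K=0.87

vapor only

ΣzᵢKᵢ = 1.805; Σzᵢ/Kᵢ = 0.764.
Since Σzᵢ/Kᵢ < 1 the mixture is above its dew point — single vapor phase.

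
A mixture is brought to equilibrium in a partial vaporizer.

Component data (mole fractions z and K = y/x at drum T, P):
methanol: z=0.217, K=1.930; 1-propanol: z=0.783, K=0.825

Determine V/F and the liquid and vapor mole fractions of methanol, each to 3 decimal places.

V/F = 0.398, x_methanol = 0.158, y_methanol = 0.306

Binary case is linear: z₁(K₁−1)(1+V/F(K₂−1)) + z₂(K₂−1)(1+V/F(K₁−1)) = 0
⇒ V/F = [z₁(K₁−1)+z₂(K₂−1)] / [−(K₁−1)(K₂−1)] = 0.0648/0.1628 = 0.398
Compositions from xᵢ = zᵢ/(1+V/F(Kᵢ−1)), yᵢ = Kᵢxᵢ:
  methanol: x = 0.158, y = 0.306
  1-propanol: x = 0.842, y = 0.694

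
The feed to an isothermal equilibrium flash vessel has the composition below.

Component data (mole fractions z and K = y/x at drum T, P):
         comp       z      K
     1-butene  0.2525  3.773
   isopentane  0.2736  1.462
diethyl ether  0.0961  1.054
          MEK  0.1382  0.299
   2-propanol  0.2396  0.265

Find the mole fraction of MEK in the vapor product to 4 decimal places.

Let ψ = V/F and solve Σ zᵢ(Kᵢ−1)/(1+ψ(Kᵢ−1)) = 0.
g(0) = ΣzᵢKᵢ − 1 = 0.5588 and g(1) = 1 − Σzᵢ/Kᵢ = -0.7116, so a root lies in (0, 1).
Iterate (Newton) starting at ψ = 0.5:
  ψ = 0.5000: g = -0.02646, g' = -0.8642 → ψ = 0.4694
  ψ = 0.4694: g = -0.00010, g' = -0.8588 → ψ = 0.4693
Converged at ψ = 0.4693.
Compositions from xᵢ = zᵢ/(1+ψ(Kᵢ−1)), yᵢ = Kᵢxᵢ:
  1-butene: x = 0.1097, y = 0.4140
  isopentane: x = 0.2249, y = 0.3287
  diethyl ether: x = 0.0937, y = 0.0988
  MEK: x = 0.2059, y = 0.0616
  2-propanol: x = 0.3658, y = 0.0969

y_MEK = 0.0616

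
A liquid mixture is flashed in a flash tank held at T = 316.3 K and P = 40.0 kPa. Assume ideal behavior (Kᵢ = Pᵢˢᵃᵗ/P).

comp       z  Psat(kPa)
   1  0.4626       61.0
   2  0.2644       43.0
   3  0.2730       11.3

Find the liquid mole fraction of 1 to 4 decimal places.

Raoult's law: Kᵢ = Pᵢˢᵃᵗ/P = Pᵢˢᵃᵗ/40.0.
  K_1 = 61.0/40.0 = 1.525000, K_2 = 43.0/40.0 = 1.075000, K_3 = 11.3/40.0 = 0.282500
Material balance + equilibrium reduce to Σ zᵢ(Kᵢ−1)/(1+V/F(Kᵢ−1)) = 0.
g(0) = ΣzᵢKᵢ − 1 = 0.0668 and g(1) = 1 − Σzᵢ/Kᵢ = -0.5157, so a root lies in (0, 1).
Iterate (Newton) starting at V/F = 0.62:
  V/F = 0.6200: g = -0.15066, g' = -0.5300 → V/F = 0.3357
  V/F = 0.3357: g = -0.03221, g' = -0.3374 → V/F = 0.2403
  V/F = 0.2403: g = -0.00153, g' = -0.3072 → V/F = 0.2353
  V/F = 0.2353: g = -0.00000, g' = -0.3059 → V/F = 0.2352
Converged at V/F = 0.2352.
Compositions from xᵢ = zᵢ/(1+V/F(Kᵢ−1)), yᵢ = Kᵢxᵢ:
  1: x = 0.4117, y = 0.6279
  2: x = 0.2598, y = 0.2793
  3: x = 0.3284, y = 0.0928

x_1 = 0.4117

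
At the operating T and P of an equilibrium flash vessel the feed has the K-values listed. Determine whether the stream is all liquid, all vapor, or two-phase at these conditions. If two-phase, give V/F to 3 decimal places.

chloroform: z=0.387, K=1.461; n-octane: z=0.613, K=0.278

all liquid

ΣzᵢKᵢ = 0.736; Σzᵢ/Kᵢ = 2.470.
Since ΣzᵢKᵢ < 1 the mixture is below its bubble point — single liquid phase.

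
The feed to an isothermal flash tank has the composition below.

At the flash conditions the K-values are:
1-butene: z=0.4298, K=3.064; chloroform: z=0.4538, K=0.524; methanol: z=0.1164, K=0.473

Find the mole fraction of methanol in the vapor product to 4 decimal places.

y_methanol = 0.0809

Newton iteration, β⁰ = 0.68:
  β = 0.6800: g = -0.04590, g' = -0.6203 → β = 0.6060
  β = 0.6060: g = 0.00044, g' = -0.6343 → β = 0.6067
Converged at β = 0.6067.
Compositions from xᵢ = zᵢ/(1+β(Kᵢ−1)), yᵢ = Kᵢxᵢ:
  1-butene: x = 0.1908, y = 0.5847
  chloroform: x = 0.6381, y = 0.3343
  methanol: x = 0.1711, y = 0.0809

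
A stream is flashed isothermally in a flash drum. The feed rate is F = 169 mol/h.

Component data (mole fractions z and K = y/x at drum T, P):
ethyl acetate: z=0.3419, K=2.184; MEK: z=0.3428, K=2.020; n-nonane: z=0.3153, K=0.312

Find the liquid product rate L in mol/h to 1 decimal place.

Material balance + equilibrium reduce to Σ zᵢ(Kᵢ−1)/(1+V/F(Kᵢ−1)) = 0.
Feasibility: ΣzᵢKᵢ = 1.5375, Σzᵢ/Kᵢ = 1.3368 — both > 1, two phases present.
Iterate (Newton) starting at V/F = 0.5:
  V/F = 0.5000: g = 0.15516, g' = -0.6923 → V/F = 0.7241
  V/F = 0.7241: g = -0.01322, g' = -0.8496 → V/F = 0.7085
  V/F = 0.7085: g = -0.00015, g' = -0.8301 → V/F = 0.7084
Converged at V/F = 0.7084.
Then V = V/F·F = 0.7084·169 = 119.7 mol/h and L = F − V = 49.3 mol/h.

L = 49.3 mol/h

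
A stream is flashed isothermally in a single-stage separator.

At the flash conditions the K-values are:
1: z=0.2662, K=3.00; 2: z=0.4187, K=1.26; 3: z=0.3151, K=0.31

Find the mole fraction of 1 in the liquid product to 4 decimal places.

Material balance + equilibrium reduce to Σ zᵢ(Kᵢ−1)/(1+ψ(Kᵢ−1)) = 0.
Feasibility: ΣzᵢKᵢ = 1.4238, Σzᵢ/Kᵢ = 1.4375 — both > 1, two phases present.
Iterate (Newton) starting at ψ = 0.5:
  ψ = 0.5000: g = 0.03060, g' = -0.6380 → ψ = 0.5480
  ψ = 0.5480: g = -0.00030, g' = -0.6520 → ψ = 0.5475
Converged at ψ = 0.5475.
Compositions from xᵢ = zᵢ/(1+ψ(Kᵢ−1)), yᵢ = Kᵢxᵢ:
  1: x = 0.1271, y = 0.3812
  2: x = 0.3665, y = 0.4618
  3: x = 0.5064, y = 0.1570

x_1 = 0.1271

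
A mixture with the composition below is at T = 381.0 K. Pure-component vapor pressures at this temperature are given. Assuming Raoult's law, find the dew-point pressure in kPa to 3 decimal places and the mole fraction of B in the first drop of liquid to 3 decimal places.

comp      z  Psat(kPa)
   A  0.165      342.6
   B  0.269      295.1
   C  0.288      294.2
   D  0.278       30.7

Pdew = 87.508 kPa, x_B = 0.080

At the dew point ψ → 1, so Σzᵢ/Kᵢ = 1 with Kᵢ = Pᵢˢᵃᵗ/P ⇒ 1/P = Σzᵢ/Pᵢˢᵃᵗ.
1/P = 0.165/342.6 + 0.269/295.1 + 0.288/294.2 + 0.278/30.7 = 0.011427 ⇒ P = 87.508 kPa
xᵢ = zᵢP/Pᵢˢᵃᵗ ⇒ x_B = 0.269·87.508/295.1 = 0.080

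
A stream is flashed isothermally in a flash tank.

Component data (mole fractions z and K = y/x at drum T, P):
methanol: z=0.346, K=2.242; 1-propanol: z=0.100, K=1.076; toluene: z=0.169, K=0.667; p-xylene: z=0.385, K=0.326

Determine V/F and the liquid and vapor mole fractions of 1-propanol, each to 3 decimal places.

V/F = 0.186, x_1-propanol = 0.099, y_1-propanol = 0.106

Rachford–Rice: g(V/F) = Σ zᵢ(Kᵢ−1)/(1+V/F(Kᵢ−1)) = 0.
Check two-phase: ΣzᵢKᵢ = 1.122 > 1 and Σzᵢ/Kᵢ = 1.682 > 1, so g(0) = 0.122 > 0 and g(1) = -0.682 < 0.
Iterate (Newton) starting at V/F = 0.35:
  V/F = 0.350: g = -0.0964, g' = -0.583 → V/F = 0.185
  V/F = 0.185: g = 0.0006, g' = -0.603 → V/F = 0.186
Converged at V/F = 0.186.
Compositions from xᵢ = zᵢ/(1+V/F(Kᵢ−1)), yᵢ = Kᵢxᵢ:
  methanol: x = 0.281, y = 0.630
  1-propanol: x = 0.099, y = 0.106
  toluene: x = 0.180, y = 0.120
  p-xylene: x = 0.440, y = 0.143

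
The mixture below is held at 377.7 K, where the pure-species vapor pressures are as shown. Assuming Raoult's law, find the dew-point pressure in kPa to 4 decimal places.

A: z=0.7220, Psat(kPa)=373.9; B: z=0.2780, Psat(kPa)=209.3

At the dew point ψ → 1, so Σzᵢ/Kᵢ = 1 with Kᵢ = Pᵢˢᵃᵗ/P ⇒ 1/P = Σzᵢ/Pᵢˢᵃᵗ.
1/P = 0.7220/373.9 + 0.2780/209.3 = 0.0032592 ⇒ P = 306.8205 kPa

Pdew = 306.8205 kPa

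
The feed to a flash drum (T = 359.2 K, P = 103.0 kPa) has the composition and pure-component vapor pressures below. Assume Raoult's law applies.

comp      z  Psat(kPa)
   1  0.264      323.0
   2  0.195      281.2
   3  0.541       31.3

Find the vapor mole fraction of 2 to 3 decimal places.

y_2 = 0.320

Raoult's law: Kᵢ = Pᵢˢᵃᵗ/P = Pᵢˢᵃᵗ/103.0.
  K_1 = 323.0/103.0 = 3.13592, K_2 = 281.2/103.0 = 2.73010, K_3 = 31.3/103.0 = 0.30388
Material balance + equilibrium reduce to Σ zᵢ(Kᵢ−1)/(1+V/F(Kᵢ−1)) = 0.
g(0) = ΣzᵢKᵢ − 1 = 0.525 and g(1) = 1 − Σzᵢ/Kᵢ = -0.936, so a root lies in (0, 1).
Iterate (Newton) starting at V/F = 0.5:
  V/F = 0.500: g = -0.1241, g' = -1.066 → V/F = 0.384
  V/F = 0.384: g = -0.0011, g' = -1.063 → V/F = 0.383
Converged at V/F = 0.383.
Compositions from xᵢ = zᵢ/(1+V/F(Kᵢ−1)), yᵢ = Kᵢxᵢ:
  1: x = 0.145, y = 0.456
  2: x = 0.117, y = 0.320
  3: x = 0.737, y = 0.224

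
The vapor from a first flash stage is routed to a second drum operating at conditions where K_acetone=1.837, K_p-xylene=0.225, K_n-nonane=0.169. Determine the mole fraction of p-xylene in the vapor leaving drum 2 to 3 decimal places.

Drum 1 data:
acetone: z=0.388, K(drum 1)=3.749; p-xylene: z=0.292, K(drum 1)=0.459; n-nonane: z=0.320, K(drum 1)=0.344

y_p-xylene (drum 2) = 0.060

Drum 1:
Rachford–Rice: g(ψ₁) = Σ zᵢ(Kᵢ−1)/(1+ψ₁(Kᵢ−1)) = 0.
g(0) = ΣzᵢKᵢ − 1 = 0.699 and g(1) = 1 − Σzᵢ/Kᵢ = -0.670, so a root lies in (0, 1).
Newton iteration, ψ₁⁰ = 0.57:
  ψ₁ = 0.570: g = -0.1482, g' = -0.975 → ψ₁ = 0.418
  ψ₁ = 0.418: g = 0.0029, g' = -1.039 → ψ₁ = 0.421
Converged at ψ₁ = 0.421.
Drum-1 compositions:
  acetone: x = 0.180, y = 0.674
  p-xylene: x = 0.378, y = 0.174
  n-nonane: x = 0.442, y = 0.152
Drum-2 feed = drum-1 vapor: z₂ = (0.6744, 0.1735, 0.1521).
Drum 2:
Material balance + equilibrium reduce to Σ zᵢ(Kᵢ−1)/(1+ψ₂(Kᵢ−1)) = 0.
Check two-phase: ΣzᵢKᵢ = 1.304 > 1 and Σzᵢ/Kᵢ = 2.038 > 1, so g(0) = 0.304 > 0 and g(1) = -1.038 < 0.
Newton iteration, ψ₂⁰ = 0.5:
  ψ₂ = 0.500: g = -0.0378, g' = -0.820 → ψ₂ = 0.454
  ψ₂ = 0.454: g = -0.0013, g' = -0.767 → ψ₂ = 0.452
Converged at ψ₂ = 0.452.
  acetone: x = 0.489, y = 0.899
  p-xylene: x = 0.267, y = 0.060
  n-nonane: x = 0.244, y = 0.041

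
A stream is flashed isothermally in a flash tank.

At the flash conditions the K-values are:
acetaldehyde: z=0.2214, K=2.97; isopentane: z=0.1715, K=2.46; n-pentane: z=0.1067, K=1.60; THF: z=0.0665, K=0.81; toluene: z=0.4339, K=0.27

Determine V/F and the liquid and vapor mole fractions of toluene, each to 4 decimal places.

V/F = 0.3918, x_toluene = 0.6077, y_toluene = 0.1641

Newton–Raphson from V/F = 0.5:
  V/F = 0.5000: g = -0.09907, g' = -0.9393 → V/F = 0.3945
  V/F = 0.3945: g = -0.00248, g' = -0.9033 → V/F = 0.3918
Converged at V/F = 0.3918.
Compositions from xᵢ = zᵢ/(1+V/F(Kᵢ−1)), yᵢ = Kᵢxᵢ:
  acetaldehyde: x = 0.1250, y = 0.3711
  isopentane: x = 0.1091, y = 0.2684
  n-pentane: x = 0.0864, y = 0.1382
  THF: x = 0.0718, y = 0.0582
  toluene: x = 0.6077, y = 0.1641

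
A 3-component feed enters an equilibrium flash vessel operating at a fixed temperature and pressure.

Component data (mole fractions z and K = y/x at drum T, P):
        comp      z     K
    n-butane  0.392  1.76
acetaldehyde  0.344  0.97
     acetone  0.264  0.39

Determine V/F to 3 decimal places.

Rachford–Rice: g(V/F) = Σ zᵢ(Kᵢ−1)/(1+V/F(Kᵢ−1)) = 0.
Feasibility: ΣzᵢKᵢ = 1.127, Σzᵢ/Kᵢ = 1.254 — both > 1, two phases present.
Newton iteration, V/F⁰ = 0.5:
  V/F = 0.500: g = -0.0263, g' = -0.323 → V/F = 0.418
  V/F = 0.418: g = -0.0007, g' = -0.308 → V/F = 0.416
Converged at V/F = 0.416.

V/F = 0.416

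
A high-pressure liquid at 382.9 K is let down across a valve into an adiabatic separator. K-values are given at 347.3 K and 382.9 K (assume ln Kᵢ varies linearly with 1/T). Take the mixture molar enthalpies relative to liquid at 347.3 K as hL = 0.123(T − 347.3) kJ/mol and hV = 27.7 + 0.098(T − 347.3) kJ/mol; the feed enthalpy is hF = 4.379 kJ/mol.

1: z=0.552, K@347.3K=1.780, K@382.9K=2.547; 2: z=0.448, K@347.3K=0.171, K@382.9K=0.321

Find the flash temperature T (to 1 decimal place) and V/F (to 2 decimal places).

T = 350.5 K, V/F = 0.14

Adiabatic flash: solve Rachford–Rice at each trial T, then check hF = ψ·hV(T) + (1−ψ)·hL(T).
  T = 347.3 K: K = (1.780, 0.171), RR gives ψ = 0.092, H_out = 2.535 kJ/mol
  T = 382.9 K: K = (2.547, 0.321), RR gives ψ = 0.523, H_out = 18.410 kJ/mol
  T = 365.1 K: K = (2.148, 0.238), RR gives ψ = 0.334, H_out = 11.294 kJ/mol
  T = 356.2 K: K = (1.960, 0.203), RR gives ψ = 0.225, H_out = 7.291 kJ/mol
  T = 351.8 K: K = (1.870, 0.186), RR gives ψ = 0.164, H_out = 5.066 kJ/mol
  T = 349.6 K: K = (1.826, 0.179), RR gives ψ = 0.130, H_out = 3.866 kJ/mol
Linear interpolation between T = 349.6 (H_out = 3.866) and T = 351.8 (H_out = 5.066) on hF = 4.379 gives T ≈ 350.5 K, at which ψ = 0.14.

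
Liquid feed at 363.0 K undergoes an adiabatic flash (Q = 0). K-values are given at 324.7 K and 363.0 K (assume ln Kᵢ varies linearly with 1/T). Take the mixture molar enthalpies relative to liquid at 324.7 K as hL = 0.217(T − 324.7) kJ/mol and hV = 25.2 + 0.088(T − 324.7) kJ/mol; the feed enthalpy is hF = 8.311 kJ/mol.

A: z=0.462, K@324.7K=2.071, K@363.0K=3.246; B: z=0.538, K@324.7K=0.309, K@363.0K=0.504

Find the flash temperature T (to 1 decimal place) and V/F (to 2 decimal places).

Adiabatic flash: solve Rachford–Rice at each trial T, then check hF = ψ·hV(T) + (1−ψ)·hL(T).
  T = 324.7 K: K = (2.071, 0.309), RR gives ψ = 0.166, H_out = 4.190 kJ/mol
  T = 363.0 K: K = (3.246, 0.504), RR gives ψ = 0.692, H_out = 22.329 kJ/mol
  T = 343.9 K: K = (2.627, 0.400), RR gives ψ = 0.440, H_out = 14.158 kJ/mol
  T = 334.3 K: K = (2.340, 0.353), RR gives ψ = 0.313, H_out = 9.576 kJ/mol
  T = 329.5 K: K = (2.204, 0.331), RR gives ψ = 0.243, H_out = 7.019 kJ/mol
  T = 331.9 K: K = (2.271, 0.342), RR gives ψ = 0.279, H_out = 8.326 kJ/mol
Linear interpolation between T = 329.5 (H_out = 7.019) and T = 331.9 (H_out = 8.326) on hF = 8.311 gives T ≈ 331.9 K, at which ψ = 0.28.

T = 331.9 K, V/F = 0.28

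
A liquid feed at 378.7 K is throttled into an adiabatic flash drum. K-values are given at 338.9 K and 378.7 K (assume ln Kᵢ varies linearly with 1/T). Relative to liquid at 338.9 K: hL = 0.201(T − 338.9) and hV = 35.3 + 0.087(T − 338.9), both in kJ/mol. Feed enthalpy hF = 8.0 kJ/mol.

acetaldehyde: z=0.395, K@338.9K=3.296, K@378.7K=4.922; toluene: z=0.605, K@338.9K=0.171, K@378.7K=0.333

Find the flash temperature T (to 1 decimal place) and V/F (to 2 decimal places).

T = 340.1 K, V/F = 0.22

Adiabatic flash: solve Rachford–Rice at each trial T, then check hF = ψ·hV(T) + (1−ψ)·hL(T).
  T = 338.9 K: K = (3.296, 0.171), RR gives ψ = 0.213, H_out = 7.518 kJ/mol
  T = 378.7 K: K = (4.922, 0.333), RR gives ψ = 0.438, H_out = 21.472 kJ/mol
  T = 358.8 K: K = (4.073, 0.243), RR gives ψ = 0.325, H_out = 14.734 kJ/mol
  T = 348.9 K: K = (3.677, 0.205), RR gives ψ = 0.271, H_out = 11.264 kJ/mol
  T = 343.9 K: K = (3.484, 0.188), RR gives ψ = 0.243, H_out = 9.431 kJ/mol
  T = 341.4 K: K = (3.389, 0.179), RR gives ψ = 0.228, H_out = 8.486 kJ/mol
  T = 340.1 K: K = (3.341, 0.175), RR gives ψ = 0.220, H_out = 7.986 kJ/mol
Linear interpolation between T = 340.1 (H_out = 7.986) and T = 341.4 (H_out = 8.486) on hF = 8.0 gives T ≈ 340.1 K, at which ψ = 0.22.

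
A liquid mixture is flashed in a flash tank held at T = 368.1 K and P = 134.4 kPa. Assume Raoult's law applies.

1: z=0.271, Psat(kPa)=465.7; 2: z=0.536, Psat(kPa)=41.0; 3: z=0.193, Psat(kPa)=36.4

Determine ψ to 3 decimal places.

Raoult's law: Kᵢ = Pᵢˢᵃᵗ/P = Pᵢˢᵃᵗ/134.4.
  K_1 = 465.7/134.4 = 3.46503, K_2 = 41.0/134.4 = 0.30506, K_3 = 36.4/134.4 = 0.27083
Newton–Raphson from ψ = 0.6:
  ψ = 0.600: g = -0.6196, g' = -1.354 → ψ = 0.142
  ψ = 0.142: g = -0.0759, g' = -1.349 → ψ = 0.086
  ψ = 0.086: g = 0.0047, g' = -1.530 → ψ = 0.089
Converged at ψ = 0.089.

ψ = 0.089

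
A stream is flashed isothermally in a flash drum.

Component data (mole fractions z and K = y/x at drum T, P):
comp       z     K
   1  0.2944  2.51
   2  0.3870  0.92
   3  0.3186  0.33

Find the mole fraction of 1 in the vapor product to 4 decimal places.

Rachford–Rice: g(ψ) = Σ zᵢ(Kᵢ−1)/(1+ψ(Kᵢ−1)) = 0.
g(0) = ΣzᵢKᵢ − 1 = 0.2001 and g(1) = 1 − Σzᵢ/Kᵢ = -0.5034, so a root lies in (0, 1).
Newton iteration, ψ⁰ = 0.5:
  ψ = 0.5000: g = -0.09994, g' = -0.5440 → ψ = 0.3163
  ψ = 0.3163: g = -0.00177, g' = -0.5403 → ψ = 0.3130
Converged at ψ = 0.3130.
Compositions from xᵢ = zᵢ/(1+ψ(Kᵢ−1)), yᵢ = Kᵢxᵢ:
  1: x = 0.1999, y = 0.5018
  2: x = 0.3969, y = 0.3652
  3: x = 0.4031, y = 0.1330

y_1 = 0.5018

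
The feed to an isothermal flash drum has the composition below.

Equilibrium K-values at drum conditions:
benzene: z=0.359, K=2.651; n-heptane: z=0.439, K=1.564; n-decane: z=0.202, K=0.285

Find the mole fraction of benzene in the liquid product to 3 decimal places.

Newton iteration, β⁰ = 0.5:
  β = 0.500: g = 0.2930, g' = -0.629 → β = 0.966
  β = 0.966: g = -0.0783, g' = -1.283 → β = 0.905
  β = 0.905: g = -0.0077, g' = -1.048 → β = 0.898
Converged at β = 0.898.
Compositions from xᵢ = zᵢ/(1+β(Kᵢ−1)), yᵢ = Kᵢxᵢ:
  benzene: x = 0.145, y = 0.383
  n-heptane: x = 0.291, y = 0.456
  n-decane: x = 0.564, y = 0.161

x_benzene = 0.145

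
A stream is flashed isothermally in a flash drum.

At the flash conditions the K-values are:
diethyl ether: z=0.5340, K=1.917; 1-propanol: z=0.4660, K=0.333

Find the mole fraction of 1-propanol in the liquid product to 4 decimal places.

Material balance + equilibrium reduce to Σ zᵢ(Kᵢ−1)/(1+β(Kᵢ−1)) = 0.
Check two-phase: ΣzᵢKᵢ = 1.1789 > 1 and Σzᵢ/Kᵢ = 1.6780 > 1, so g(0) = 0.1789 > 0 and g(1) = -0.6780 < 0.
Iterate (Newton) starting at β = 0.37:
  β = 0.3700: g = -0.04704, g' = -0.6158 → β = 0.2936
  β = 0.2936: g = -0.00071, g' = -0.5993 → β = 0.2924
Converged at β = 0.2924.
Compositions from xᵢ = zᵢ/(1+β(Kᵢ−1)), yᵢ = Kᵢxᵢ:
  diethyl ether: x = 0.4211, y = 0.8072
  1-propanol: x = 0.5789, y = 0.1928

x_1-propanol = 0.5789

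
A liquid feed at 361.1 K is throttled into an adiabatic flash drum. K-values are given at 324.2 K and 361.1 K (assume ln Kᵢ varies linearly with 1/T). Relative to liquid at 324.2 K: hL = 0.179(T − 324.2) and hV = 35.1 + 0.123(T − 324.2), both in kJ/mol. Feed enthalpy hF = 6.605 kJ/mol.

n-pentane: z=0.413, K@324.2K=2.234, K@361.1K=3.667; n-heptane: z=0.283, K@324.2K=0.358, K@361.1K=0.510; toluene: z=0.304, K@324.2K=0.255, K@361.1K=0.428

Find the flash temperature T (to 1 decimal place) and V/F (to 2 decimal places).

Adiabatic flash: solve Rachford–Rice at each trial T, then check hF = ψ·hV(T) + (1−ψ)·hL(T).
  T = 324.2 K: K = (2.234, 0.358, 0.255), RR gives ψ = 0.118, H_out = 4.141 kJ/mol
  T = 361.1 K: K = (3.667, 0.510, 0.428), RR gives ψ = 0.554, H_out = 24.893 kJ/mol
  T = 342.6 K: K = (2.899, 0.431, 0.335), RR gives ψ = 0.357, H_out = 15.462 kJ/mol
  T = 333.4 K: K = (2.554, 0.394, 0.293), RR gives ψ = 0.249, H_out = 10.258 kJ/mol
  T = 328.8 K: K = (2.391, 0.376, 0.274), RR gives ψ = 0.187, H_out = 7.354 kJ/mol
  T = 326.5 K: K = (2.312, 0.367, 0.264), RR gives ψ = 0.154, H_out = 5.793 kJ/mol
Linear interpolation between T = 326.5 (H_out = 5.793) and T = 328.8 (H_out = 7.354) on hF = 6.605 gives T ≈ 327.7 K, at which ψ = 0.17.

T = 327.7 K, V/F = 0.17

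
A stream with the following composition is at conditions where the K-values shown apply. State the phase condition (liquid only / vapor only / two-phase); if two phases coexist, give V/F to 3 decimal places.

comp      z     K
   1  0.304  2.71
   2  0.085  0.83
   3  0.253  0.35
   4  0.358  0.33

ΣzᵢKᵢ = 1.101; Σzᵢ/Kᵢ = 2.022.
Both exceed 1, so a two-phase solution exists.
Rachford–Rice: g(ψ) = Σ zᵢ(Kᵢ−1)/(1+ψ(Kᵢ−1)) = 0.
Newton iteration, ψ⁰ = 0.51:
  ψ = 0.510: g = -0.3485, g' = -0.867 → ψ = 0.108
  ψ = 0.108: g = -0.0112, g' = -0.947 → ψ = 0.096
Converged at ψ = 0.096.

two-phase, V/F = 0.096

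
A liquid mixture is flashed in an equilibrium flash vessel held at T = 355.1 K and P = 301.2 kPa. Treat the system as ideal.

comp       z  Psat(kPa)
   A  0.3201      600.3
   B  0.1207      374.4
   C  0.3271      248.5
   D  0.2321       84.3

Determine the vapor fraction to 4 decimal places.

ψ = 0.2966

Raoult's law: Kᵢ = Pᵢˢᵃᵗ/P = Pᵢˢᵃᵗ/301.2.
  K_A = 600.3/301.2 = 1.993028, K_B = 374.4/301.2 = 1.243028, K_C = 248.5/301.2 = 0.825033, K_D = 84.3/301.2 = 0.279880
Let ψ = V/F and solve Σ zᵢ(Kᵢ−1)/(1+ψ(Kᵢ−1)) = 0.
Check two-phase: ΣzᵢKᵢ = 1.1228 > 1 and Σzᵢ/Kᵢ = 1.4835 > 1, so g(0) = 0.1228 > 0 and g(1) = -0.4835 < 0.
Newton–Raphson from ψ = 0.4:
  ψ = 0.4000: g = -0.04206, g' = -0.4166 → ψ = 0.2990
  ψ = 0.2990: g = -0.00097, g' = -0.4005 → ψ = 0.2966
Converged at ψ = 0.2966.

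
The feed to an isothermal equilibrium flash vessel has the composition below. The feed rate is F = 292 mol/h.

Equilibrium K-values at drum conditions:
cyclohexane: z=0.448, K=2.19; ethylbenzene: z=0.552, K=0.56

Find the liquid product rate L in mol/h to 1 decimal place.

L = 130.1 mol/h

Rachford–Rice: g(V/F) = Σ zᵢ(Kᵢ−1)/(1+V/F(Kᵢ−1)) = 0.
Feasibility: ΣzᵢKᵢ = 1.290, Σzᵢ/Kᵢ = 1.190 — both > 1, two phases present.
Binary case is linear: z₁(K₁−1)(1+V/F(K₂−1)) + z₂(K₂−1)(1+V/F(K₁−1)) = 0
⇒ V/F = [z₁(K₁−1)+z₂(K₂−1)] / [−(K₁−1)(K₂−1)] = 0.2902/0.5236 = 0.554
Then V = V/F·F = 0.5543·292 = 161.9 mol/h and L = F − V = 130.1 mol/h.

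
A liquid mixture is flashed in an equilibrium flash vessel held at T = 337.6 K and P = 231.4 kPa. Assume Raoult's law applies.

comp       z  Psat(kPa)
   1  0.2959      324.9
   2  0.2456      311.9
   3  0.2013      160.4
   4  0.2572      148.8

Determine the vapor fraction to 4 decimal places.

ψ = 0.4033

Raoult's law: Kᵢ = Pᵢˢᵃᵗ/P = Pᵢˢᵃᵗ/231.4.
  K_1 = 324.9/231.4 = 1.404062, K_2 = 311.9/231.4 = 1.347882, K_3 = 160.4/231.4 = 0.693172, K_4 = 148.8/231.4 = 0.643042
Let ψ = V/F and solve Σ zᵢ(Kᵢ−1)/(1+ψ(Kᵢ−1)) = 0.
Feasibility: ΣzᵢKᵢ = 1.0514, Σzᵢ/Kᵢ = 1.0833 — both > 1, two phases present.
Newton–Raphson from ψ = 0.5:
  ψ = 0.5000: g = -0.01247, g' = -0.1300 → ψ = 0.4041
  ψ = 0.4041: g = -0.00010, g' = -0.1280 → ψ = 0.4033
Converged at ψ = 0.4033.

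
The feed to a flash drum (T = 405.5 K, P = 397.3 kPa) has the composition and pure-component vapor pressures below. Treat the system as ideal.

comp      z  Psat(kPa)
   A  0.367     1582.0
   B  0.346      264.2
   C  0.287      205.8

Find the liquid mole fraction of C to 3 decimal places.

x_C = 0.430

Raoult's law: Kᵢ = Pᵢˢᵃᵗ/P = Pᵢˢᵃᵗ/397.3.
  K_A = 1582.0/397.3 = 3.98188, K_B = 264.2/397.3 = 0.66499, K_C = 205.8/397.3 = 0.51800
Rachford–Rice: g(β) = Σ zᵢ(Kᵢ−1)/(1+β(Kᵢ−1)) = 0.
g(0) = ΣzᵢKᵢ − 1 = 0.840 and g(1) = 1 − Σzᵢ/Kᵢ = -0.167, so a root lies in (0, 1).
Newton–Raphson from β = 0.5:
  β = 0.500: g = 0.1178, g' = -0.698 → β = 0.669
  β = 0.669: g = 0.0119, g' = -0.574 → β = 0.690
Converged at β = 0.690.
Compositions from xᵢ = zᵢ/(1+β(Kᵢ−1)), yᵢ = Kᵢxᵢ:
  A: x = 0.120, y = 0.478
  B: x = 0.450, y = 0.299
  C: x = 0.430, y = 0.223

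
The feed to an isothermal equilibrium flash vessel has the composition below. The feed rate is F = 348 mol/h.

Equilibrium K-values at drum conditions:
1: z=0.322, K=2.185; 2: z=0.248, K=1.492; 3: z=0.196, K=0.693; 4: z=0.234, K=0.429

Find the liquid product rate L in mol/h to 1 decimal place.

L = 104.3 mol/h

Let ψ = V/F and solve Σ zᵢ(Kᵢ−1)/(1+ψ(Kᵢ−1)) = 0.
Check two-phase: ΣzᵢKᵢ = 1.310 > 1 and Σzᵢ/Kᵢ = 1.142 > 1, so g(0) = 0.310 > 0 and g(1) = -0.142 < 0.
Newton–Raphson from ψ = 0.5:
  ψ = 0.500: g = 0.0794, g' = -0.392 → ψ = 0.703
  ψ = 0.703: g = -0.0010, g' = -0.411 → ψ = 0.700
Converged at ψ = 0.700.
Then V = ψ·F = 0.7003·348 = 243.7 mol/h and L = F − V = 104.3 mol/h.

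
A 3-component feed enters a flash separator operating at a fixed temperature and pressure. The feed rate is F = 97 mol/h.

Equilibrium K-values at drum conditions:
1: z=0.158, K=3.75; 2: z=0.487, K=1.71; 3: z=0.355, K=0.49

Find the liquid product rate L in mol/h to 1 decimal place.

Rachford–Rice: g(ψ) = Σ zᵢ(Kᵢ−1)/(1+ψ(Kᵢ−1)) = 0.
Check two-phase: ΣzᵢKᵢ = 1.599 > 1 and Σzᵢ/Kᵢ = 1.051 > 1, so g(0) = 0.599 > 0 and g(1) = -0.051 < 0.
Newton iteration, ψ⁰ = 0.5:
  ψ = 0.500: g = 0.1951, g' = -0.512 → ψ = 0.881
  ψ = 0.881: g = 0.0108, g' = -0.499 → ψ = 0.903
Converged at ψ = 0.903.
Then V = ψ·F = 0.9027·97 = 87.6 mol/h and L = F − V = 9.4 mol/h.

L = 9.4 mol/h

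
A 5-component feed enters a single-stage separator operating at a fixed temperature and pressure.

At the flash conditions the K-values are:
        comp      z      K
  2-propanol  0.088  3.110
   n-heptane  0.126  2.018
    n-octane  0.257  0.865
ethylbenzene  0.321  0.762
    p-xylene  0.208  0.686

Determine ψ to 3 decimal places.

Material balance + equilibrium reduce to Σ zᵢ(Kᵢ−1)/(1+ψ(Kᵢ−1)) = 0.
g(0) = ΣzᵢKᵢ − 1 = 0.138 and g(1) = 1 − Σzᵢ/Kᵢ = -0.112, so a root lies in (0, 1).
Newton iteration, ψ⁰ = 0.5:
  ψ = 0.500: g = -0.0260, g' = -0.208 → ψ = 0.375
  ψ = 0.375: g = 0.0021, g' = -0.244 → ψ = 0.383
Converged at ψ = 0.383.

ψ = 0.383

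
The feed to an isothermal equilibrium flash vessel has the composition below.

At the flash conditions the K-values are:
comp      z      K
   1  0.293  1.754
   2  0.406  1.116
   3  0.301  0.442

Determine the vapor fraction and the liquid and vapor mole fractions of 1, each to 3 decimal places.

Newton–Raphson from ψ = 0.63:
  ψ = 0.630: g = -0.0653, g' = -0.304 → ψ = 0.415
  ψ = 0.415: g = -0.0054, g' = -0.260 → ψ = 0.394
Converged at ψ = 0.394.
Compositions from xᵢ = zᵢ/(1+ψ(Kᵢ−1)), yᵢ = Kᵢxᵢ:
  1: x = 0.226, y = 0.396
  2: x = 0.388, y = 0.433
  3: x = 0.386, y = 0.171

ψ = 0.394, x_1 = 0.226, y_1 = 0.396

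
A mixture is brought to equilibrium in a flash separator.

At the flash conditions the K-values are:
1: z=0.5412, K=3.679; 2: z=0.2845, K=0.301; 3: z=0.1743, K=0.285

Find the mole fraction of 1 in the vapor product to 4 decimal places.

Let ψ = V/F and solve Σ zᵢ(Kᵢ−1)/(1+ψ(Kᵢ−1)) = 0.
Feasibility: ΣzᵢKᵢ = 2.1264, Σzᵢ/Kᵢ = 1.7039 — both > 1, two phases present.
Iterate (Newton) starting at ψ = 0.5:
  ψ = 0.5000: g = 0.12006, g' = -1.2540 → ψ = 0.5957
  ψ = 0.5957: g = 0.00064, g' = -1.2549 → ψ = 0.5962
Converged at ψ = 0.5962.
Compositions from xᵢ = zᵢ/(1+ψ(Kᵢ−1)), yᵢ = Kᵢxᵢ:
  1: x = 0.2084, y = 0.7666
  2: x = 0.4878, y = 0.1468
  3: x = 0.3038, y = 0.0866

y_1 = 0.7666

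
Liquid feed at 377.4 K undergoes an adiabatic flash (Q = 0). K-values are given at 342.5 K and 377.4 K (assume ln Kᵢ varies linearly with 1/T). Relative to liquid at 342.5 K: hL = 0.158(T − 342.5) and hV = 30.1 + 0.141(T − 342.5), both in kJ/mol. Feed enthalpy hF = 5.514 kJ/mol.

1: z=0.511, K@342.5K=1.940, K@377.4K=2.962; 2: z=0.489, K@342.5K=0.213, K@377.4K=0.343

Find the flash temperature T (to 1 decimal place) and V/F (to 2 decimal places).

T = 345.0 K, V/F = 0.17

Adiabatic flash: solve Rachford–Rice at each trial T, then check hF = ψ·hV(T) + (1−ψ)·hL(T).
  T = 342.5 K: K = (1.940, 0.213), RR gives ψ = 0.129, H_out = 3.886 kJ/mol
  T = 377.4 K: K = (2.962, 0.343), RR gives ψ = 0.529, H_out = 21.110 kJ/mol
  T = 359.9 K: K = (2.420, 0.273), RR gives ψ = 0.359, H_out = 13.445 kJ/mol
  T = 351.2 K: K = (2.173, 0.242), RR gives ψ = 0.257, H_out = 9.079 kJ/mol
  T = 346.9 K: K = (2.056, 0.227), RR gives ψ = 0.198, H_out = 6.649 kJ/mol
  T = 344.7 K: K = (1.997, 0.220), RR gives ψ = 0.165, H_out = 5.308 kJ/mol
Linear interpolation between T = 344.7 (H_out = 5.308) and T = 346.9 (H_out = 6.649) on hF = 5.514 gives T ≈ 345.0 K, at which ψ = 0.17.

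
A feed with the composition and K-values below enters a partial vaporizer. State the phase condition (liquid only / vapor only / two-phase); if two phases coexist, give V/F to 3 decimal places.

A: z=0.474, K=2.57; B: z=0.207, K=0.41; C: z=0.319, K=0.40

ΣzᵢKᵢ = 1.431; Σzᵢ/Kᵢ = 1.487.
Both exceed 1, so a two-phase solution exists.
Material balance + equilibrium reduce to Σ zᵢ(Kᵢ−1)/(1+ψ(Kᵢ−1)) = 0.
Newton iteration, ψ⁰ = 0.5:
  ψ = 0.500: g = -0.0298, g' = -0.746 → ψ = 0.460
Converged at ψ = 0.460.

two-phase, V/F = 0.460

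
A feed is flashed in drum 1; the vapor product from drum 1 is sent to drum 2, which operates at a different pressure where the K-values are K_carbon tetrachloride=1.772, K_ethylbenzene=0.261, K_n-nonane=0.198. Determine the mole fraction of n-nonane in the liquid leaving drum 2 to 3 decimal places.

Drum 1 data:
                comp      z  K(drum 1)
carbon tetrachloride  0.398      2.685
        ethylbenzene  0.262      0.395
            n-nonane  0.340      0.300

Drum 1:
Let ψ₁ = V/F and solve Σ zᵢ(Kᵢ−1)/(1+ψ₁(Kᵢ−1)) = 0.
Feasibility: ΣzᵢKᵢ = 1.274, Σzᵢ/Kᵢ = 1.945 — both > 1, two phases present.
Iterate (Newton) starting at ψ₁ = 0.6:
  ψ₁ = 0.600: g = -0.3257, g' = -1.011 → ψ₁ = 0.278
  ψ₁ = 0.278: g = -0.0292, g' = -0.920 → ψ₁ = 0.246
Converged at ψ₁ = 0.246.
Drum-1 compositions:
  carbon tetrachloride: x = 0.281, y = 0.755
  ethylbenzene: x = 0.308, y = 0.122
  n-nonane: x = 0.411, y = 0.123
Drum-2 feed = drum-1 vapor: z₂ = (0.7551, 0.1216, 0.1233).
Drum 2:
Material balance + equilibrium reduce to Σ zᵢ(Kᵢ−1)/(1+ψ₂(Kᵢ−1)) = 0.
Check two-phase: ΣzᵢKᵢ = 1.394 > 1 and Σzᵢ/Kᵢ = 1.515 > 1, so g(0) = 0.394 > 0 and g(1) = -0.515 < 0.
Iterate (Newton) starting at ψ₂ = 0.5:
  ψ₂ = 0.500: g = 0.1130, g' = -0.622 → ψ₂ = 0.682
  ψ₂ = 0.682: g = -0.0172, g' = -0.849 → ψ₂ = 0.661
Converged at ψ₂ = 0.661.
  carbon tetrachloride: x = 0.500, y = 0.886
  ethylbenzene: x = 0.238, y = 0.062
  n-nonane: x = 0.262, y = 0.052

x_n-nonane (drum 2) = 0.262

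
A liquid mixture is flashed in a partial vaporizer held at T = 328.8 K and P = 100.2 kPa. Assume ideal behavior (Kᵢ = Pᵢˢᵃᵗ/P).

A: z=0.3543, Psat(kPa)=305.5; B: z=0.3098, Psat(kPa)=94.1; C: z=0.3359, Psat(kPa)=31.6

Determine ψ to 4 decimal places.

Raoult's law: Kᵢ = Pᵢˢᵃᵗ/P = Pᵢˢᵃᵗ/100.2.
  K_A = 305.5/100.2 = 3.048902, K_B = 94.1/100.2 = 0.939122, K_C = 31.6/100.2 = 0.315369
Rachford–Rice: g(ψ) = Σ zᵢ(Kᵢ−1)/(1+ψ(Kᵢ−1)) = 0.
g(0) = ΣzᵢKᵢ − 1 = 0.4771 and g(1) = 1 − Σzᵢ/Kᵢ = -0.5112, so a root lies in (0, 1).
Newton–Raphson from ψ = 0.5:
  ψ = 0.5000: g = -0.01054, g' = -0.7281 → ψ = 0.4855
Converged at ψ = 0.4855.

ψ = 0.4855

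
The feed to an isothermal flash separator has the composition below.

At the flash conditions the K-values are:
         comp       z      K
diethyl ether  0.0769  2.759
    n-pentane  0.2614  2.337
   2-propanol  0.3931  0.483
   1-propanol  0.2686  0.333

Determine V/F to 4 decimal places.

Rachford–Rice: g(V/F) = Σ zᵢ(Kᵢ−1)/(1+V/F(Kᵢ−1)) = 0.
g(0) = ΣzᵢKᵢ − 1 = 0.1024 and g(1) = 1 − Σzᵢ/Kᵢ = -0.7602, so a root lies in (0, 1).
Newton–Raphson from V/F = 0.5:
  V/F = 0.5000: g = -0.26145, g' = -0.6953 → V/F = 0.1240
  V/F = 0.1240: g = -0.00161, g' = -0.7662 → V/F = 0.1219
Converged at V/F = 0.1219.

V/F = 0.1219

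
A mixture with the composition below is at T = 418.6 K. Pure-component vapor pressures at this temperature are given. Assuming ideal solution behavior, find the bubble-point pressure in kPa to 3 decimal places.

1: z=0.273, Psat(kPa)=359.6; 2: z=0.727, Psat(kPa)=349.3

Pbub = 352.112 kPa

At the bubble point ψ → 0, so ΣzᵢKᵢ = 1 with Kᵢ = Pᵢˢᵃᵗ/P ⇒ P = ΣzᵢPᵢˢᵃᵗ.
P = 0.273·359.6 + 0.727·349.3 = 352.112 kPa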